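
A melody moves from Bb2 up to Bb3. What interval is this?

perfect 8th

B to B is the same letter name, plus an octave — that makes it an octave of some quality.
The perfect octave spans 12 semitones, and Bb2 to Bb3 is exactly 12 semitones — so this is a perfect octave.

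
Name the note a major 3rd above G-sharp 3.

B-sharp 3

The third takes the letter from G up to B.
A major third spans 4 semitones, so from G#3 the target pitch is B#3.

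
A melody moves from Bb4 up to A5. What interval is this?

B to A spans seven letter names (B-C-D-E-F-G-A) — that makes it a seventh of some quality.
Counting semitones, Bb4→A5 is 11, which is the major seventh.

major seventh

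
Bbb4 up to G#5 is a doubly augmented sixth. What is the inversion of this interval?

doubly diminished third

Interval numbers invert to sum to nine: 6 + 3 = 9, so a sixth inverts to a third.
And doubly augmented becomes doubly diminished under inversion, so we get a doubly diminished third.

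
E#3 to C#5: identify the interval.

minor 13th

E to C spans six letter names (E-F-G-A-B-C), plus an octave — that makes it a thirteenth of some quality.
At 20 semitones, E#3→C#5 falls one short of a major thirteenth: minor.
(Equivalently, a compound minor sixth: a minor sixth plus an octave.)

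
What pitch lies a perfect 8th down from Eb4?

For an octave the letter name doesn't change: still E, an octave down.
Moving 12 semitones down from Eb4 (the size of a perfect octave) reaches Eb3.

Eb3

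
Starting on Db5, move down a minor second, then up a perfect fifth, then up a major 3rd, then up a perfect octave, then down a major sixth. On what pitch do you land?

D6

Down a minor second from Db5: C5 (1 semitone down).
C5 up a perfect fifth → G5 (7 semitones).
Up a major third from G5: B5 (4 semitones up).
B5 up a perfect octave → B6 (12 semitones).
Down a major sixth from B6: D6 (9 semitones down).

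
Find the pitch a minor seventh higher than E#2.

D#3

Seven letter names up from E: D.
A minor seventh is 10 semitones; 10 semitones up from E#2 gives D#3.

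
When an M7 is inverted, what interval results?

Interval numbers invert to sum to nine: 7 + 2 = 9, so a seventh inverts to a second.
The quality also flips — major becomes minor — giving a minor second.

minor second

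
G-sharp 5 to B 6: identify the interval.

G to B spans three letter names (G-A-B), plus an octave: a tenth.
G#5 to B6 is 15 semitones, a half step short of the major tenth (16), so this is minor.
(Equivalently, a compound minor third: a minor third plus an octave.)

minor tenth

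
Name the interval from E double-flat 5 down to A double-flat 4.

perfect 5th

Descending from Ebb5 to Abb4 is the same interval as ascending Abb4 to Ebb5.
A to E spans five letter names (A-B-C-D-E), so the interval is some kind of fifth.
The perfect fifth spans 7 semitones, and Abb4 to Ebb5 is exactly 7 semitones — so this is a perfect fifth.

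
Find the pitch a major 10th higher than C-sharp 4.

E-sharp 5

Three letters up from C (plus an octave) reaches E.
A major tenth is 16 semitones; 16 semitones up from C#4 gives E#5.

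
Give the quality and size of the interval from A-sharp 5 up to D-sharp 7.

A to D spans four letter names (A-B-C-D), plus an octave — that makes it an eleventh of some quality.
Counting semitones, A#5→D#7 is 17, which is the perfect eleventh.
(Equivalently, a compound perfect fourth: a perfect fourth plus an octave.)

P11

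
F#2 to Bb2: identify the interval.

diminished fourth

F to B spans four letter names (F-G-A-B) — that makes it a fourth of some quality.
F#2 to Bb2 spans 4 semitones — one semitone narrower than the perfect fourth (5) — giving a diminished fourth.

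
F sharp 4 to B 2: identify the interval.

P12

Descending from F#4 to B2 is the same interval as ascending B2 to F#4.
B to F spans five letter names (B-C-D-E-F), plus an octave — that makes it a twelfth of some quality.
B2 to F#4 is 19 semitones, matching the perfect twelfth exactly, so the quality is perfect.
(Equivalently, a compound perfect fifth: a perfect fifth plus an octave.)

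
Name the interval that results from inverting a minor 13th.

M3

First reduce the compound minor thirteenth to its simple form, a minor sixth.
The rule of nine gives the new number: 9 − 6 = 3, so a sixth becomes a third.
The quality also flips — minor becomes major — giving a major third.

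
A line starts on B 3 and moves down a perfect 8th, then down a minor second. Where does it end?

B3 down a perfect octave → B2 (12 semitones).
A minor second down from B2 is A#2.

A sharp 2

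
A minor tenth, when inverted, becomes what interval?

major sixth

First reduce the compound minor tenth to its simple form, a minor third.
Interval numbers invert to sum to nine: 3 + 6 = 9, so a third inverts to a sixth.
Quality inverts too: minor becomes major. That makes the inversion a major sixth.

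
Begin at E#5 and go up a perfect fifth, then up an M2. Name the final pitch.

C##6

Up a perfect fifth from E#5: B#5 (7 semitones up).
B#5 up a major second → C##6 (2 semitones).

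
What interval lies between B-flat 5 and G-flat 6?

B to G spans six letter names (B-C-D-E-F-G), so the interval is some kind of sixth.
Bb5 to Gb6 is 8 semitones, a half step short of the major sixth (9), so this is minor.

m6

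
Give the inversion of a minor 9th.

First reduce the compound minor ninth to its simple form, a minor second.
Interval numbers invert to sum to nine: 2 + 7 = 9, so a second inverts to a seventh.
And minor becomes major under inversion, so we get a major seventh.

M7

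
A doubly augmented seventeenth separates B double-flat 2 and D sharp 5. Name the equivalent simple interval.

doubly augmented 3rd

Each octave removed subtracts seven from the number: 17 − 14 = 3.
So a doubly augmented seventeenth is 2 octaves plus a doubly augmented third. The quality is unchanged.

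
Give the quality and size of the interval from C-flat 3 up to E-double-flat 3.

C to E spans three letter names (C-D-E): a third.
A major third would be 4 semitones, but Cb3 to Ebb3 is 3 — one semitone narrower, making it a minor third.

minor third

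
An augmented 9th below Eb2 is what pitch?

Dbb1

The ninth's letter: E down two letter names plus an octave → D.
An augmented ninth is 15 semitones; 15 semitones down from Eb2 gives Dbb1.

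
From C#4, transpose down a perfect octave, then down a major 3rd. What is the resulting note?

A2

Down a perfect octave from C#4: C#3 (12 semitones down).
Down a major third from C#3: A2 (4 semitones down).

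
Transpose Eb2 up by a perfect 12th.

Bb3

Counting five letter names plus an octave up from E lands on B.
A perfect twelfth is 19 semitones; 19 semitones up from Eb2 gives Bb3.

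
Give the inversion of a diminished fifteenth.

augmented 1st

First reduce the compound diminished fifteenth to its simple form, a diminished octave.
Inverted interval numbers add to nine, so an octave pairs with a unison (8 + 1 = 9).
Quality inverts too: diminished becomes augmented. That makes the inversion an augmented unison.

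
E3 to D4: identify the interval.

minor 7th

E to D spans seven letter names (E-F-G-A-B-C-D), so the interval is some kind of seventh.
At 10 semitones, E3→D4 falls one short of a major seventh: minor.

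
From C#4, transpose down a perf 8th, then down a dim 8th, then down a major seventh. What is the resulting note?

D#1

A perfect octave down from C#4 is C#3.
C#3 down a diminished octave → C##2 (11 semitones).
C##2 down a major seventh → D#1 (11 semitones).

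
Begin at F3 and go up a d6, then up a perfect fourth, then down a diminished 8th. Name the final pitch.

Gb3

A diminished sixth up from F3 is Dbb4.
Dbb4 up a perfect fourth → Gbb4 (5 semitones).
A diminished octave down from Gbb4 is Gb3.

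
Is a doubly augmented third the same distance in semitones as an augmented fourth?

A doubly augmented third spans 6 semitones, and an augmented fourth also spans 6 semitones — they're enharmonic.

Yes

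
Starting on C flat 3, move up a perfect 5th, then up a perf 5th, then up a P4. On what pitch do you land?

Cb3 up a perfect fifth → Gb3 (7 semitones).
Gb3 up a perfect fifth → Db4 (7 semitones).
Db4 up a perfect fourth → Gb4 (5 semitones).

G flat 4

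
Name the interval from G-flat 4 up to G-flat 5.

G to G is the same letter name, plus an octave — that makes it an octave of some quality.
The perfect octave spans 12 semitones, and Gb4 to Gb5 is exactly 12 semitones — so this is a perfect octave.

perfect octave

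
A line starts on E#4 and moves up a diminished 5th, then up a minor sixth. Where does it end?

G5

Up a diminished fifth from E#4: B4 (6 semitones up).
A minor sixth up from B4 is G5.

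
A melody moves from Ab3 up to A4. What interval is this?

A to A is the same letter name, plus an octave: an octave.
The perfect octave is 12 semitones; here we have 13, one semitone wider: augmented.

A8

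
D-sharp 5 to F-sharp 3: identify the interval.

major 13th

Descending from D#5 to F#3 is the same interval as ascending F#3 to D#5.
F to D spans six letter names (F-G-A-B-C-D), plus an octave — that makes it a thirteenth of some quality.
Counting semitones, F#3→D#5 is 21, which is the major thirteenth.
(Equivalently, a compound major sixth: a major sixth plus an octave.)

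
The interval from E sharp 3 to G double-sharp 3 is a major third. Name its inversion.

minor 6th

Inverted interval numbers add to nine, so a third pairs with a sixth (3 + 6 = 9).
And major becomes minor under inversion, so we get a minor sixth.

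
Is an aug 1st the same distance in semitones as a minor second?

Yes

An augmented unison = 1 semitone = a minor second; enharmonically equal.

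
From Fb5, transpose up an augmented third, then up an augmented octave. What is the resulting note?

Fb5 up an augmented third → A5 (5 semitones).
Up an augmented octave from A5: A#6 (13 semitones up).

A#6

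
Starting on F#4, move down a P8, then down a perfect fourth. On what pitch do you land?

C#3

F#4 down a perfect octave → F#3 (12 semitones).
A perfect fourth down from F#3 is C#3.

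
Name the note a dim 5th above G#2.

D3

Counting five letter names up from G lands on D.
A diminished fifth spans 6 semitones, so from G#2 the target pitch is D3.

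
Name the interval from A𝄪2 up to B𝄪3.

M9

A to B spans two letter names (A-B), plus an octave: a ninth.
The major ninth spans 14 semitones, and A##2 to B##3 is exactly 14 semitones — so this is a major ninth.
(Equivalently, a compound major second: a major second plus an octave.)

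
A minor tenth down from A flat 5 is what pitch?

Counting three letter names plus an octave down from A lands on F.
A minor tenth spans 15 semitones, so from Ab5 the target pitch is F4.

F 4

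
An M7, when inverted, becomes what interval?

m2

Interval numbers invert to sum to nine: 7 + 2 = 9, so a seventh inverts to a second.
Quality inverts too: major becomes minor. That makes the inversion a minor second.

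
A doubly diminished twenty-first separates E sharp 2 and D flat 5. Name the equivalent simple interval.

Take out 2 octaves (14 from the number): 21 − 14 = 7.
So a doubly diminished twenty-first is 2 octaves plus a doubly diminished seventh. The quality is unchanged.

doubly diminished seventh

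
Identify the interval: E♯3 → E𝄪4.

E to E is the same letter name, plus an octave, so the interval is some kind of octave.
E#3 to E##4 spans 13 semitones — one semitone wider than the perfect octave (12) — giving an augmented octave.

augmented octave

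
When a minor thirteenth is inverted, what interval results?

First reduce the compound minor thirteenth to its simple form, a minor sixth.
Interval numbers invert to sum to nine: 6 + 3 = 9, so a sixth inverts to a third.
And minor becomes major under inversion, so we get a major third.

M3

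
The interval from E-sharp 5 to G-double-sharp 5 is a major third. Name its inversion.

m6

Interval numbers invert to sum to nine: 3 + 6 = 9, so a third inverts to a sixth.
The quality also flips — major becomes minor — giving a minor sixth.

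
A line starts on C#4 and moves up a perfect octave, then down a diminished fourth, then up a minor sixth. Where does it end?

E#5

A perfect octave up from C#4 is C#5.
C#5 down a diminished fourth → G##4 (4 semitones).
G##4 up a minor sixth → E#5 (8 semitones).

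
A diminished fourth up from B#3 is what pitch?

The fourth takes the letter from B up to E.
Moving 4 semitones up from B#3 (the size of a diminished fourth) reaches E4.

E4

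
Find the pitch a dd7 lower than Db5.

E#4

Counting seven letter names down from D lands on E.
A doubly diminished seventh is 8 semitones; 8 semitones down from Db5 gives E#4.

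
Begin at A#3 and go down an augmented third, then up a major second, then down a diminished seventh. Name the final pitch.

Down an augmented third from A#3: F3 (5 semitones down).
F3 up a major second → G3 (2 semitones).
A diminished seventh down from G3 is A#2.

A#2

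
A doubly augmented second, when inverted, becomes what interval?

doubly diminished 7th

Interval numbers invert to sum to nine: 2 + 7 = 9, so a second inverts to a seventh.
The quality also flips — doubly augmented becomes doubly diminished — giving a doubly diminished seventh.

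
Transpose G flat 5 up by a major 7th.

F 6

The seventh takes the letter from G up to F.
A major seventh is 11 semitones; 11 semitones up from Gb5 gives F6.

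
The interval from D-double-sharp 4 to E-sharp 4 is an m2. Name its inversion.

major 7th

Interval numbers invert to sum to nine: 2 + 7 = 9, so a second inverts to a seventh.
Quality inverts too: minor becomes major. That makes the inversion a major seventh.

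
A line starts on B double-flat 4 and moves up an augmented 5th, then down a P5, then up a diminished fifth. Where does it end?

F flat 5

Up an augmented fifth from Bbb4: F5 (8 semitones up).
F5 down a perfect fifth → Bb4 (7 semitones).
Up a diminished fifth from Bb4: Fb5 (6 semitones up).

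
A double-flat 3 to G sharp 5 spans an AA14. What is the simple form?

doubly augmented seventh

Take out an octave (7 from the number): 14 − 7 = 7.
Quality carries through unchanged, so the simple form is a doubly augmented seventh.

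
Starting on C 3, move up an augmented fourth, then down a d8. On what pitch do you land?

F double-sharp 2

Up an augmented fourth from C3: F#3 (6 semitones up).
Down a diminished octave from F#3: F##2 (11 semitones down).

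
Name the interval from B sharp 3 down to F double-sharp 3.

perfect fourth

Descending from B#3 to F##3 is the same interval as ascending F##3 to B#3.
F to B spans four letter names (F-G-A-B) — that makes it a fourth of some quality.
F##3 to B#3 is 5 semitones, matching the perfect fourth exactly, so the quality is perfect.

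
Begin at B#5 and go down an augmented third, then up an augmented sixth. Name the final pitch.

An augmented third down from B#5 is G5.
G5 up an augmented sixth → E#6 (10 semitones).

E#6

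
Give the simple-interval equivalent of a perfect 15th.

Each octave removed subtracts seven from the number: 15 − 7 = 8.
That makes a perfect fifteenth a compound perfect octave — an octave plus a perfect octave.

P8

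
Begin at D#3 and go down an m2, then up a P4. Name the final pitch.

A minor second down from D#3 is C##3.
A perfect fourth up from C##3 is F##3.

F##3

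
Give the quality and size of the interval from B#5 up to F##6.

P5

B to F spans five letter names (B-C-D-E-F): a fifth.
The perfect fifth spans 7 semitones, and B#5 to F##6 is exactly 7 semitones — so this is a perfect fifth.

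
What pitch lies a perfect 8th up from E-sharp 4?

E-sharp 5

An octave keeps the letter name E, an octave up from E.
A perfect octave spans 12 semitones, so from E#4 the target pitch is E#5.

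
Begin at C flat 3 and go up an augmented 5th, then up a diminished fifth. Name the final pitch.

Up an augmented fifth from Cb3: G3 (8 semitones up).
Up a diminished fifth from G3: Db4 (6 semitones up).

D flat 4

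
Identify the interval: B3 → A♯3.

Descending from B3 to A#3 is the same interval as ascending A#3 to B3.
A to B spans two letter names (A-B) — that makes it a second of some quality.
A#3 to B3 is 1 semitone, a half step short of the major second (2), so this is minor.

minor second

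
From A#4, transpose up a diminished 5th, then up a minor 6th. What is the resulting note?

C6

Up a diminished fifth from A#4: E5 (6 semitones up).
E5 up a minor sixth → C6 (8 semitones).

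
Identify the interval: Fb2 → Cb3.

F to C spans five letter names (F-G-A-B-C): a fifth.
The perfect fifth spans 7 semitones, and Fb2 to Cb3 is exactly 7 semitones — so this is a perfect fifth.

perfect fifth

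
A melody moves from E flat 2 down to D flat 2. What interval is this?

major second

Descending from Eb2 to Db2 is the same interval as ascending Db2 to Eb2.
D to E spans two letter names (D-E), so the interval is some kind of second.
Counting semitones, Db2→Eb2 is 2, which is the major second.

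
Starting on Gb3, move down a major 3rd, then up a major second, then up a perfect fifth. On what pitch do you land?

Down a major third from Gb3: Ebb3 (4 semitones down).
Ebb3 up a major second → Fb3 (2 semitones).
A perfect fifth up from Fb3 is Cb4.

Cb4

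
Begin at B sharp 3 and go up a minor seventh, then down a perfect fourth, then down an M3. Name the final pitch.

A minor seventh up from B#3 is A#4.
Down a perfect fourth from A#4: E#4 (5 semitones down).
Down a major third from E#4: C#4 (4 semitones down).

C sharp 4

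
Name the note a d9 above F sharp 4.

G flat 5

Counting two letter names plus an octave up from F lands on G.
Moving 12 semitones up from F#4 (the size of a diminished ninth) reaches Gb5.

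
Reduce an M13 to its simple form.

Take out an octave (7 from the number): 13 − 7 = 6.
Quality carries through unchanged, so the simple form is a major sixth.

major 6th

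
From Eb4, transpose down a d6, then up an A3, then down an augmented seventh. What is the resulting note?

C#3

A diminished sixth down from Eb4 is G#3.
G#3 up an augmented third → B##3 (5 semitones).
An augmented seventh down from B##3 is C#3.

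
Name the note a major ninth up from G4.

The ninth's letter: G up two letter names plus an octave → A.
Moving 14 semitones up from G4 (the size of a major ninth) reaches A5.

A5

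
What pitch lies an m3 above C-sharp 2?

Three letter names up from C: E.
Moving 3 semitones up from C#2 (the size of a minor third) reaches E2.

E 2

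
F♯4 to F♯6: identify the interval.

F to F is the same letter name, plus 2 octaves — that makes it a fifteenth of some quality.
Counting semitones, F#4→F#6 is 24, which is the perfect fifteenth.
(Equivalently, a compound perfect octave: a perfect octave plus an octave.)

P15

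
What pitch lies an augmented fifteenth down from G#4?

A fifteenth keeps the letter name G, two octaves down from G.
An augmented fifteenth is 25 semitones; 25 semitones down from G#4 gives G2.

G2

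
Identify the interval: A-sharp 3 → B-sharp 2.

Descending from A#3 to B#2 is the same interval as ascending B#2 to A#3.
B to A spans seven letter names (B-C-D-E-F-G-A): a seventh.
At 10 semitones, B#2→A#3 falls one short of a major seventh: minor.

minor seventh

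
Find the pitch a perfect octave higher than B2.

For an octave the letter name doesn't change: still B, an octave up.
Moving 12 semitones up from B2 (the size of a perfect octave) reaches B3.

B3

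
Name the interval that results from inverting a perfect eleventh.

First reduce the compound perfect eleventh to its simple form, a perfect fourth.
Inverted interval numbers add to nine, so a fourth pairs with a fifth (4 + 5 = 9).
And perfect stays perfect under inversion, so we get a perfect fifth.

P5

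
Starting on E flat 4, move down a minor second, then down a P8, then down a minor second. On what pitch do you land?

C sharp 3

Eb4 down a minor second → D4 (1 semitone).
A perfect octave down from D4 is D3.
D3 down a minor second → C#3 (1 semitone).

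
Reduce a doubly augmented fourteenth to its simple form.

AA7

Subtracting seven from the interval number removes an octave: 14 − 7 = 7.
That makes a doubly augmented fourteenth a compound doubly augmented seventh — an octave plus a doubly augmented seventh.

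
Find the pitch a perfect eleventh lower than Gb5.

Db4

The eleventh's letter: G down four letter names plus an octave → D.
A perfect eleventh is 17 semitones; 17 semitones down from Gb5 gives Db4.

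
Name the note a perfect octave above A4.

A5

The letter stays A (same as the start), shifted an octave up.
A perfect octave is 12 semitones; 12 semitones up from A4 gives A5.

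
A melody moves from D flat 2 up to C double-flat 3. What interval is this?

D to C spans seven letter names (D-E-F-G-A-B-C): a seventh.
Db2 to Cbb3 spans 9 semitones — two semitones narrower than the major seventh (11) — giving a diminished seventh.

d7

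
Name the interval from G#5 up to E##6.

augmented sixth

G to E spans six letter names (G-A-B-C-D-E) — that makes it a sixth of some quality.
The major sixth is 9 semitones; here we have 10, one semitone wider: augmented.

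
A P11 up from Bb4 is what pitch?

Eb6

Four letters up from B (plus an octave) reaches E.
Moving 17 semitones up from Bb4 (the size of a perfect eleventh) reaches Eb6.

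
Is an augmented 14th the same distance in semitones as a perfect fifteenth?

Yes

Both span 24 semitones: an augmented fourteenth and a perfect fifteenth are the same chromatic distance.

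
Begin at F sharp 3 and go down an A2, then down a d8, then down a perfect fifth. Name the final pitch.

Down an augmented second from F#3: Eb3 (3 semitones down).
A diminished octave down from Eb3 is E2.
E2 down a perfect fifth → A1 (7 semitones).

A 1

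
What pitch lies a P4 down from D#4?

A#3

The fourth takes the letter from D down to A.
A perfect fourth is 5 semitones; 5 semitones down from D#4 gives A#3.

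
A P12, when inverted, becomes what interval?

perfect 4th

First reduce the compound perfect twelfth to its simple form, a perfect fifth.
Inverted interval numbers add to nine, so a fifth pairs with a fourth (5 + 4 = 9).
Quality inverts too: perfect stays perfect. That makes the inversion a perfect fourth.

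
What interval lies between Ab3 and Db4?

A to D spans four letter names (A-B-C-D): a fourth.
The perfect fourth spans 5 semitones, and Ab3 to Db4 is exactly 5 semitones — so this is a perfect fourth.

perfect 4th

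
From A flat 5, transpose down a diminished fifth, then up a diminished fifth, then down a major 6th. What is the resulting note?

Down a diminished fifth from Ab5: D5 (6 semitones down).
D5 up a diminished fifth → Ab5 (6 semitones).
A major sixth down from Ab5 is Cb5.

C flat 5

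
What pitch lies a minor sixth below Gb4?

Counting six letter names down from G lands on B.
A minor sixth is 8 semitones; 8 semitones down from Gb4 gives Bb3.

Bb3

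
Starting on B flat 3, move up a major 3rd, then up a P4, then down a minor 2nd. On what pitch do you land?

F sharp 4

A major third up from Bb3 is D4.
D4 up a perfect fourth → G4 (5 semitones).
A minor second down from G4 is F#4.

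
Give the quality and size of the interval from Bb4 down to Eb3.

Descending from Bb4 to Eb3 is the same interval as ascending Eb3 to Bb4.
E to B spans five letter names (E-F-G-A-B), plus an octave, so the interval is some kind of twelfth.
The perfect twelfth spans 19 semitones, and Eb3 to Bb4 is exactly 19 semitones — so this is a perfect twelfth.
(Equivalently, a compound perfect fifth: a perfect fifth plus an octave.)

P12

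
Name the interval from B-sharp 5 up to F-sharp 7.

B to F spans five letter names (B-C-D-E-F), plus an octave: a twelfth.
The perfect twelfth is 19 semitones; here we have 18, one semitone narrower: diminished.
(Equivalently, a compound diminished fifth: a diminished fifth plus an octave.)

diminished twelfth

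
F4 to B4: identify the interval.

F to B spans four letter names (F-G-A-B) — that makes it a fourth of some quality.
F4 to B4 spans 6 semitones — one semitone wider than the perfect fourth (5) — giving an augmented fourth.

augmented 4th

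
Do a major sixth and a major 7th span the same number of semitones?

9 semitones (major sixth) vs 11 semitones (major seventh): not equal.

No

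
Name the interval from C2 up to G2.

C to G spans five letter names (C-D-E-F-G): a fifth.
C2 to G2 is 7 semitones, matching the perfect fifth exactly, so the quality is perfect.

perfect fifth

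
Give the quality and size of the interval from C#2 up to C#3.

C to C is the same letter name, plus an octave: an octave.
The perfect octave spans 12 semitones, and C#2 to C#3 is exactly 12 semitones — so this is a perfect octave.

perfect octave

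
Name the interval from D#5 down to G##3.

Descending from D#5 to G##3 is the same interval as ascending G##3 to D#5.
G to D spans five letter names (G-A-B-C-D), plus an octave: a twelfth.
A perfect twelfth would be 19 semitones; G##3 to D#5 is 18, one semitone narrower, so the interval is diminished.
(Equivalently, a compound diminished fifth: a diminished fifth plus an octave.)

diminished twelfth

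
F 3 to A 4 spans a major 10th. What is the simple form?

Subtracting seven from the interval number removes an octave: 10 − 7 = 3.
That makes a major tenth a compound major third — an octave plus a major third.

major 3rd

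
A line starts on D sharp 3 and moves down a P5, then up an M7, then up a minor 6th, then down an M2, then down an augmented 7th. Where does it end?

D flat 3

D#3 down a perfect fifth → G#2 (7 semitones).
G#2 up a major seventh → F##3 (11 semitones).
Up a minor sixth from F##3: D#4 (8 semitones up).
D#4 down a major second → C#4 (2 semitones).
C#4 down an augmented seventh → Db3 (12 semitones).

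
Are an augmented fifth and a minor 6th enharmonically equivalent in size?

Both span 8 semitones: an augmented fifth and a minor sixth are the same chromatic distance.

Yes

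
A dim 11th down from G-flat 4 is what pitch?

Four letters down from G (plus an octave) reaches D.
A diminished eleventh spans 16 semitones, so from Gb4 the target pitch is D3.

D 3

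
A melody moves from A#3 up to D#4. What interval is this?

A to D spans four letter names (A-B-C-D) — that makes it a fourth of some quality.
Counting semitones, A#3→D#4 is 5, which is the perfect fourth.

P4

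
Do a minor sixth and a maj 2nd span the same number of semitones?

No

8 semitones (minor sixth) vs 2 semitones (major second): not equal.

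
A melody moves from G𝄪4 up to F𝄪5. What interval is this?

G to F spans seven letter names (G-A-B-C-D-E-F) — that makes it a seventh of some quality.
A major seventh would be 11 semitones, but G##4 to F##5 is 10 — one semitone narrower, making it a minor seventh.

minor 7th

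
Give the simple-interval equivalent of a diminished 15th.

Take out an octave (7 from the number): 15 − 7 = 8.
Quality carries through unchanged, so the simple form is a diminished octave.

diminished octave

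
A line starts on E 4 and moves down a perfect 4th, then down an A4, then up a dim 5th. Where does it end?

C flat 4

E4 down a perfect fourth → B3 (5 semitones).
An augmented fourth down from B3 is F3.
Up a diminished fifth from F3: Cb4 (6 semitones up).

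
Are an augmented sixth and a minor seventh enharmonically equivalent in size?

An augmented sixth spans 10 semitones, and a minor seventh also spans 10 semitones — they're enharmonic.

Yes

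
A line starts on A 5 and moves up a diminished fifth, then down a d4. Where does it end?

A diminished fifth up from A5 is Eb6.
Down a diminished fourth from Eb6: B5 (4 semitones down).

B 5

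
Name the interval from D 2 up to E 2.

D to E spans two letter names (D-E), so the interval is some kind of second.
The major second spans 2 semitones, and D2 to E2 is exactly 2 semitones — so this is a major second.

M2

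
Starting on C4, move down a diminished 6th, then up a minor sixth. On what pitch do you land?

Down a diminished sixth from C4: E#3 (7 semitones down).
A minor sixth up from E#3 is C#4.

C#4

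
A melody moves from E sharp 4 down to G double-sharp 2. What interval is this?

Descending from E#4 to G##2 is the same interval as ascending G##2 to E#4.
G to E spans six letter names (G-A-B-C-D-E), plus an octave, so the interval is some kind of thirteenth.
A major thirteenth would be 21 semitones, but G##2 to E#4 is 20 — one semitone narrower, making it a minor thirteenth.
(Equivalently, a compound minor sixth: a minor sixth plus an octave.)

minor thirteenth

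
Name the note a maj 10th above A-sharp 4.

C-double-sharp 6

The tenth's letter: A up three letter names plus an octave → C.
A major tenth is 16 semitones; 16 semitones up from A#4 gives C##6.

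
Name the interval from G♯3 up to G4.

diminished 8th

G to G is the same letter name, plus an octave: an octave.
A perfect octave would be 12 semitones; G#3 to G4 is 11, one semitone narrower, so the interval is diminished.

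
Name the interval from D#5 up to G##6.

augmented 11th

D to G spans four letter names (D-E-F-G), plus an octave — that makes it an eleventh of some quality.
The perfect eleventh is 17 semitones; here we have 18, one semitone wider: augmented.
(Equivalently, a compound augmented fourth: an augmented fourth plus an octave.)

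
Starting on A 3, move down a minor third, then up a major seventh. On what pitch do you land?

E sharp 4

A3 down a minor third → F#3 (3 semitones).
A major seventh up from F#3 is E#4.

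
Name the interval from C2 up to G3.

P12

C to G spans five letter names (C-D-E-F-G), plus an octave: a twelfth.
C2 to G3 is 19 semitones, matching the perfect twelfth exactly, so the quality is perfect.
(Equivalently, a compound perfect fifth: a perfect fifth plus an octave.)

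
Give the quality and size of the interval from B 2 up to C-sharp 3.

B to C spans two letter names (B-C) — that makes it a second of some quality.
Counting semitones, B2→C#3 is 2, which is the major second.

M2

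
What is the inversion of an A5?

The rule of nine gives the new number: 9 − 5 = 4, so a fifth becomes a fourth.
The quality also flips — augmented becomes diminished — giving a diminished fourth.

diminished 4th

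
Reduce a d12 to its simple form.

Subtracting seven from the interval number removes an octave: 12 − 7 = 5.
That makes a diminished twelfth a compound diminished fifth — an octave plus a diminished fifth.

diminished fifth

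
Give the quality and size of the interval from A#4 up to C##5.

major third

A to C spans three letter names (A-B-C) — that makes it a third of some quality.
Counting semitones, A#4→C##5 is 4, which is the major third.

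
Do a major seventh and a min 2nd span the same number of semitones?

A major seventh spans 11 semitones; a minor second spans 1 semitone. They differ by 10.

No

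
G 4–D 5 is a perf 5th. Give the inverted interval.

perfect 4th

The rule of nine gives the new number: 9 − 5 = 4, so a fifth becomes a fourth.
Quality inverts too: perfect stays perfect. That makes the inversion a perfect fourth.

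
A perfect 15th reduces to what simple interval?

Subtracting seven from the interval number removes an octave: 15 − 7 = 8.
That makes a perfect fifteenth a compound perfect octave — an octave plus a perfect octave.

perfect octave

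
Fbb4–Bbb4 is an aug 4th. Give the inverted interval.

diminished 5th

Inverted interval numbers add to nine, so a fourth pairs with a fifth (4 + 5 = 9).
And augmented becomes diminished under inversion, so we get a diminished fifth.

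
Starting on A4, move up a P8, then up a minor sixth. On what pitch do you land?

A4 up a perfect octave → A5 (12 semitones).
A minor sixth up from A5 is F6.

F6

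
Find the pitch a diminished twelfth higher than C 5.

G-flat 6

Counting five letter names plus an octave up from C lands on G.
Moving 18 semitones up from C5 (the size of a diminished twelfth) reaches Gb6.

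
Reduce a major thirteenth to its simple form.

major sixth

Each octave removed subtracts seven from the number: 13 − 7 = 6.
Quality carries through unchanged, so the simple form is a major sixth.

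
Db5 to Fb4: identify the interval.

Descending from Db5 to Fb4 is the same interval as ascending Fb4 to Db5.
F to D spans six letter names (F-G-A-B-C-D): a sixth.
Fb4 to Db5 is 9 semitones, matching the major sixth exactly, so the quality is major.

M6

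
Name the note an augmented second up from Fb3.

G3

Two letter names up from F: G.
Moving 3 semitones up from Fb3 (the size of an augmented second) reaches G3.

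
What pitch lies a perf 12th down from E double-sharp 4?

A double-sharp 2

Counting five letter names plus an octave down from E lands on A.
A perfect twelfth is 19 semitones; 19 semitones down from E##4 gives A##2.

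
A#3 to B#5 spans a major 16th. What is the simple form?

Subtracting seven from the interval number removes an octave: 16 − 14 = 2.
That makes a major sixteenth a compound major second — 2 octaves plus a major second.

major second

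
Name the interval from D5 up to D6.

D to D is the same letter name, plus an octave: an octave.
The perfect octave spans 12 semitones, and D5 to D6 is exactly 12 semitones — so this is a perfect octave.

perfect octave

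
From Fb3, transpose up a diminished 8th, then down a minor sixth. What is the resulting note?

Up a diminished octave from Fb3: Fbb4 (11 semitones up).
Down a minor sixth from Fbb4: Abb3 (8 semitones down).

Abb3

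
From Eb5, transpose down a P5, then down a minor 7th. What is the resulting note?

Bb3

Down a perfect fifth from Eb5: Ab4 (7 semitones down).
Ab4 down a minor seventh → Bb3 (10 semitones).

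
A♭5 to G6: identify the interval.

major seventh

A to G spans seven letter names (A-B-C-D-E-F-G) — that makes it a seventh of some quality.
Ab5 to G6 is 11 semitones, matching the major seventh exactly, so the quality is major.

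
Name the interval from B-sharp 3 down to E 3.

augmented fifth

Descending from B#3 to E3 is the same interval as ascending E3 to B#3.
E to B spans five letter names (E-F-G-A-B): a fifth.
A perfect fifth would be 7 semitones; E3 to B#3 is 8, one semitone wider, so the interval is augmented.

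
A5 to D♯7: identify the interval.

A to D spans four letter names (A-B-C-D), plus an octave — that makes it an eleventh of some quality.
A5 to D#7 spans 18 semitones — one semitone wider than the perfect eleventh (17) — giving an augmented eleventh.
(Equivalently, a compound augmented fourth: an augmented fourth plus an octave.)

A11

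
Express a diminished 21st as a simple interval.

diminished seventh

Take out 2 octaves (14 from the number): 21 − 14 = 7.
That makes a diminished twenty-first a compound diminished seventh — 2 octaves plus a diminished seventh.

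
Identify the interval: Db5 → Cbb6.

diminished seventh

D to C spans seven letter names (D-E-F-G-A-B-C) — that makes it a seventh of some quality.
The major seventh is 11 semitones; here we have 9, two semitones narrower: diminished.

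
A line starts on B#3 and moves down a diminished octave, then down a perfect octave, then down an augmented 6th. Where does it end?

Down a diminished octave from B#3: B##2 (11 semitones down).
Down a perfect octave from B##2: B##1 (12 semitones down).
Down an augmented sixth from B##1: D#1 (10 semitones down).

D#1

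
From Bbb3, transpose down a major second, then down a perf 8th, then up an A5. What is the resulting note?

Eb3

Bbb3 down a major second → Abb3 (2 semitones).
Abb3 down a perfect octave → Abb2 (12 semitones).
Up an augmented fifth from Abb2: Eb3 (8 semitones up).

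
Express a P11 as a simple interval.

Subtracting seven from the interval number removes an octave: 11 − 7 = 4.
That makes a perfect eleventh a compound perfect fourth — an octave plus a perfect fourth.

perfect fourth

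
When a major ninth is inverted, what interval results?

m7

First reduce the compound major ninth to its simple form, a major second.
Interval numbers invert to sum to nine: 2 + 7 = 9, so a second inverts to a seventh.
Quality inverts too: major becomes minor. That makes the inversion a minor seventh.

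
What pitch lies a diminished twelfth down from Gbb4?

Five letters down from G (plus an octave) reaches C.
Moving 18 semitones down from Gbb4 (the size of a diminished twelfth) reaches Cb3.

Cb3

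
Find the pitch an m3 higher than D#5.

F#5

Three letter names up from D: F.
A minor third spans 3 semitones, so from D#5 the target pitch is F#5.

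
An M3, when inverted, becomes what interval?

Inverted interval numbers add to nine, so a third pairs with a sixth (3 + 6 = 9).
The quality also flips — major becomes minor — giving a minor sixth.

minor 6th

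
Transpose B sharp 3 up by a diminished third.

D 4

Counting three letter names up from B lands on D.
A diminished third spans 2 semitones, so from B#3 the target pitch is D4.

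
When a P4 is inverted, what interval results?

perfect fifth

Inverted interval numbers add to nine, so a fourth pairs with a fifth (4 + 5 = 9).
And perfect stays perfect under inversion, so we get a perfect fifth.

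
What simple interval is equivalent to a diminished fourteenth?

Each octave removed subtracts seven from the number: 14 − 7 = 7.
Quality carries through unchanged, so the simple form is a diminished seventh.

diminished 7th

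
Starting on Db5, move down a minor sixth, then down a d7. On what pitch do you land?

G#3

Down a minor sixth from Db5: F4 (8 semitones down).
Down a diminished seventh from F4: G#3 (9 semitones down).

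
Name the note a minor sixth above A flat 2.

The sixth takes the letter from A up to F.
A minor sixth is 8 semitones; 8 semitones up from Ab2 gives Fb3.

F flat 3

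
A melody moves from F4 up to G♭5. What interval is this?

F to G spans two letter names (F-G), plus an octave: a ninth.
F4 to Gb5 is 13 semitones, a half step short of the major ninth (14), so this is minor.
(Equivalently, a compound minor second: a minor second plus an octave.)

m9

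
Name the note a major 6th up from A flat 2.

F 3

Counting six letter names up from A lands on F.
Moving 9 semitones up from Ab2 (the size of a major sixth) reaches F3.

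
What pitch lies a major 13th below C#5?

E3

Counting six letter names plus an octave down from C lands on E.
A major thirteenth is 21 semitones; 21 semitones down from C#5 gives E3.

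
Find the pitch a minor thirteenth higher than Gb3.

Ebb5

Counting six letter names plus an octave up from G lands on E.
A minor thirteenth spans 20 semitones, so from Gb3 the target pitch is Ebb5.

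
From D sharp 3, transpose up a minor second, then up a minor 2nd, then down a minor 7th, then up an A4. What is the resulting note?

Up a minor second from D#3: E3 (1 semitone up).
A minor second up from E3 is F3.
A minor seventh down from F3 is G2.
Up an augmented fourth from G2: C#3 (6 semitones up).

C sharp 3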